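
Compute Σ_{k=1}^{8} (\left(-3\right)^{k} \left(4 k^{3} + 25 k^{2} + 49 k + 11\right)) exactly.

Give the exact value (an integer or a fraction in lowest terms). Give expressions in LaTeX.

The ratio is 3*(-4*k**3 - 37*k**2 - 111*k - 89)/(4*k**3 + 25*k**2 + 49*k + 11).
Factor: A=-3; B=1; C=k**3 + 25*k**2/4 + 49*k/4 + 11/4.
Key eq: (-3)·f(k+1) = (1)·f(k) + (k**3 + 25*k**2/4 + 49*k/4 + 11/4).
d = 3 from the (0,0,3) case.
Solve for f: f(k) = -(k**3 + 4*k**2 + 4*k - 4)/4 (degree 3 ≤ 3).
Then R = B(k−1)f/C = -(k**3 + 4*k**2 + 4*k - 4)/(4*k**3 + 25*k**2 + 49*k + 11), so s_k = R(k)·t_k = (-3)**k*(-k**3 - 4*k**2 - 4*k + 4).
Δs = (-3)**k*(4*k**3 + 25*k**2 + 49*k + 11), as required.
Evaluate s at k=9 and k=1: 21356055 and 15; difference 21356040.

Σ = 21356040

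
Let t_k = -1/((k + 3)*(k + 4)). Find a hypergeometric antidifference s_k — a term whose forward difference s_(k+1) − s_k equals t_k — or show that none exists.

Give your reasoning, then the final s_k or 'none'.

s_k = -k/(3*k + 9)

Ratio r(k) = (k + 3)/(k + 5).
Factor: A=k + 3; B=k + 5; C=1.
Need (k + 3)·f(k+1) − (k + 4)·f(k) = 1.
Degrees (1,1,0) ⇒ d ≤ 1.
Solve for f: f(k) = k/3 (degree 1 ≤ 1).
Get s_k = R·t_k = -k/(3*k + 9) with R(k) = B(k−1)f(k)/C(k) = k*(k + 4)/3.
s_(k+1) − s_k = -1/(k**2 + 7*k + 12) = t_k.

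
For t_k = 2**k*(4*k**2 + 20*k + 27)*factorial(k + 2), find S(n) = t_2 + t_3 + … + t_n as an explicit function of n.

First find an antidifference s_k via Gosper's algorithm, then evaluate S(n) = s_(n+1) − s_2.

Compute t_(k+1)/t_k: get 2*(4*k**3 + 40*k**2 + 135*k + 153)/(4*k**2 + 20*k + 27).
A = 2*k + 6, B = 1, C = k**2 + 5*k + 27/4.
Need (2*k + 6)·f(k+1) − (1)·f(k) = k**2 + 5*k + 27/4.
Bound: deg f ≤ 1.
Coefficient equations give f(k) = (2*k + 3)/4.
So s_k = (B(k−1)f/C)·t_k = ((2*k + 3)/(4*k**2 + 20*k + 27))·t_k = 2**k*(2*k + 3)*factorial(k + 2).
Verify: 2**k*(4*k**2 + 20*k + 27)*factorial(k + 2) matches t_k.
Telescope: S(n) = s_(n+1) − s_(2) = 2**(n + 1)*(2*n + 5)*factorial(n + 3) − (672) = 4*2**n*n*factorial(n + 3) + 10*2**n*factorial(n + 3) - 672.

S(n) = 4*2**n*n*factorial(n + 3) + 10*2**n*factorial(n + 3) - 672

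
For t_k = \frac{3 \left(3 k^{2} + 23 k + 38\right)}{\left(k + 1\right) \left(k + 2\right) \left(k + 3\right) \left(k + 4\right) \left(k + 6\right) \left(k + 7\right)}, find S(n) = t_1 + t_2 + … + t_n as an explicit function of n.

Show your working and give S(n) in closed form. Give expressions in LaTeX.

Compute t_(k+1)/t_k: get (k + 1)*(k + 6)*(23*k + 3*(k + 1)**2 + 61)/((k + 5)*(k + 8)*(3*k**2 + 23*k + 38)).
Normal form (A,B,C) = (k + 1, k + 8, k**3 + 38*k**2/3 + 51*k + 190/3).
Solve (k + 1)·f(k+1) − (k + 7)·f(k) = k**3 + 38*k**2/3 + 51*k + 190/3.
deg f ≤ 6 (via 1,1,3).
Solve for f: f(k) = k*(k + 2)*(k + 4)*(k + 5)*(k**2 + 10*k + 27)/54 (degree 6 ≤ 6).
Then R = B(k−1)f/C = k*(k + 2)*(k + 4)*(k + 7)*(k**2 + 10*k + 27)/(18*(3*k**2 + 23*k + 38)), so s_k = R(k)·t_k = k*(k**2 + 10*k + 27)/(6*(k**3 + 10*k**2 + 27*k + 18)).
Check: Δs_k = 3*(3*k**2 + 23*k + 38)/(k**6 + 23*k**5 + 207*k**4 + 925*k**3 + 2144*k**2 + 2412*k + 1008). ✓
Evaluate: s_(n+1) = (n**3 + 13*n**2 + 50*n + 38)/(6*(n**3 + 13*n**2 + 50*n + 56)); subtract s_(1) = 19/168 ⇒ S(n) = 3*n*(n**2 + 13*n + 50)/(56*(n**3 + 13*n**2 + 50*n + 56)).

S(n) = \frac{3 n \left(n^{2} + 13 n + 50\right)}{56 \left(n^{3} + 13 n^{2} + 50 n + 56\right)}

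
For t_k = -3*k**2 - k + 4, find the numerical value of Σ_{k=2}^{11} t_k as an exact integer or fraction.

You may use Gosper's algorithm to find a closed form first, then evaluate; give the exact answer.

Σ = -1540

Step 1: r(k) = k*(3*k + 7)/(3*k**2 + k - 4).
So A=1 and B=1, with C=k**2 + k/3 - 4/3.
Key eq: (1)·f(k+1) = (1)·f(k) + (k**2 + k/3 - 4/3).
deg f ≤ 3 (via 0,0,2).
Coefficient equations give f(k) = k*(k**2 - k - 4)/3.
So s_k = (B(k−1)f/C)·t_k = (k*(k**2 - k - 4)/((k - 1)*(3*k + 4)))·t_k = k*(-k**2 + k + 4).
Verify: -3*k**2 - k + 4 matches t_k.
Σ_(k=2)^(11) t_k = s_(12) − s_(2) = -1536 − (4) = -1540.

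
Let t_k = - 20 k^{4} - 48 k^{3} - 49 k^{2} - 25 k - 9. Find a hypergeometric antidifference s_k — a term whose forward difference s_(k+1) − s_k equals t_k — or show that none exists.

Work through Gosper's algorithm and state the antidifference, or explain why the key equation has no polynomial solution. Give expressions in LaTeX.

Step 1: r(k) = (20*k**4 + 128*k**3 + 313*k**2 + 347*k + 151)/(20*k**4 + 48*k**3 + 49*k**2 + 25*k + 9).
Factor: A=1; B=1; C=k**4 + 12*k**3/5 + 49*k**2/20 + 5*k/4 + 9/20.
Set up (1)·f(k+1) − (1)·f(k) − (k**4 + 12*k**3/5 + 49*k**2/20 + 5*k/4 + 9/20) = 0.
Bound: deg f ≤ 5.
A polynomial solution: f(k) = k*(4*k**4 + 2*k**3 - k**2 + 4)/20.
R(k) = B(k−1)·f(k)/C(k) = k*(4*k**4 + 2*k**3 - k**2 + 4)/(20*k**4 + 48*k**3 + 49*k**2 + 25*k + 9); s_k = R·t_k = k*(-4*k**4 - 2*k**3 + k**2 - 4).
Δs = -20*k**4 - 48*k**3 - 49*k**2 - 25*k - 9, as required.

s_k = k \left(- 4 k^{4} - 2 k^{3} + k^{2} - 4\right)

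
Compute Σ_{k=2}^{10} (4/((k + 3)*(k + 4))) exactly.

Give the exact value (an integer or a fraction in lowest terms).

Σ = 18/35

Compute t_(k+1)/t_k: get (k + 3)/(k + 5).
Gosper form: A/B · C(k+1)/C(k) with A=k + 3, B=k + 5, C=1.
Need (k + 3)·f(k+1) − (k + 4)·f(k) = 1.
Bound: deg f ≤ 1.
Coefficient equations give f(k) = k/3.
Certificate R = B(k−1)f/C = k*(k + 4)/3 gives s_k = 4*k/(3*(k + 3)).
Check: Δs_k = 4/(k**2 + 7*k + 12). ✓
Σ_(k=2)^(10) t_k = s_(11) − s_(2) = 22/21 − (8/15) = 18/35.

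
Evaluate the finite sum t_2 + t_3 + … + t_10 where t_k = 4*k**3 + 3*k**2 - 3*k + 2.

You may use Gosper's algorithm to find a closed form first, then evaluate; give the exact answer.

r(k) = (4*k**3 + 15*k**2 + 15*k + 6)/(4*k**3 + 3*k**2 - 3*k + 2) after simplifying.
A = 1, B = 1, C = k**3 + 3*k**2/4 - 3*k/4 + 1/2.
Solve (1)·f(k+1) − (1)·f(k) = k**3 + 3*k**2/4 - 3*k/4 + 1/2.
deg f ≤ 4 (via 0,0,3).
Solving with deg f ≤ 4: f(k) = k*(k**3 - k**2 - 2*k + 4)/4.
Then R = B(k−1)f/C = k*(k**3 - k**2 - 2*k + 4)/(4*k**3 + 3*k**2 - 3*k + 2), so s_k = R(k)·t_k = k*(k**3 - k**2 - 2*k + 4).
Check: Δs_k = 4*k**3 + 3*k**2 - 3*k + 2. ✓
Sum = s_(11) − s_(2); s_(11) = 13112, s_(2) = 8 ⇒ 13104.

Σ = 13104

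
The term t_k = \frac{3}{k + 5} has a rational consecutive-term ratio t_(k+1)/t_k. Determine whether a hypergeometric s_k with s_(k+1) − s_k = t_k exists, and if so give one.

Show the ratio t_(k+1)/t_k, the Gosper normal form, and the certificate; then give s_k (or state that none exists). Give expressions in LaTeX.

no hypergeometric antidifference exists

r(k) = (k + 5)/(k + 6) after simplifying.
Take A(k)=k + 5, B(k)=k + 6, C(k)=1.
Need (k + 5)·f(k+1) − (k + 5)·f(k) = 1.
Bound: deg f ≤ 0.
f = c0 ⇒ A·f(k+1) − B(k−1)·f(k) − C = -1. The system {-1 = 0} is inconsistent; no antidifference.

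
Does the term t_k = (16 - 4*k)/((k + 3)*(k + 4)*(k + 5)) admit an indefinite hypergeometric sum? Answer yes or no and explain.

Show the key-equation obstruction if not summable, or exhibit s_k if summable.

Yes. s_k = k*(k + 31)/(6*(k + 3)*(k + 4)).

Ratio r(k) = (k - 3)*(k + 3)/((k - 4)*(k + 6)).
Normal form (A,B,C) = (k + 3, k + 6, k - 4).
Set up (k + 3)·f(k+1) − (k + 5)·f(k) − (k - 4) = 0.
Degrees (1,1,1) ⇒ d ≤ 2.
A polynomial solution: f(k) = -k*(k + 31)/24.
Then R = B(k−1)f/C = -k*(k + 5)*(k + 31)/(24*(k - 4)), so s_k = R(k)·t_k = k*(k + 31)/(6*(k + 3)*(k + 4)).
Verify: 4*(4 - k)/(k**3 + 12*k**2 + 47*k + 60) matches t_k.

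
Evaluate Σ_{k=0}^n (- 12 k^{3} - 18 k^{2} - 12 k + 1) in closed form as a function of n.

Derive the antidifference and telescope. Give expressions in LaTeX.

r(k) = (12*k**3 + 54*k**2 + 84*k + 41)/(12*k**3 + 18*k**2 + 12*k - 1) after simplifying.
Factor: A=1; B=1; C=k**3 + 3*k**2/2 + k - 1/12.
Key eq: (1)·f(k+1) = (1)·f(k) + (k**3 + 3*k**2/2 + k - 1/12).
deg f ≤ 4 (via 0,0,3).
A polynomial solution: f(k) = k*(3*k**3 - 4)/12.
So s_k = (B(k−1)f/C)·t_k = (k*(3*k**3 - 4)/(12*k**3 + 18*k**2 + 12*k - 1))·t_k = k*(4 - 3*k**3).
Δs = -12*k**3 - 18*k**2 - 12*k + 1, as required.
Telescope: S(n) = s_(n+1) − s_(0) = -3*n**4 - 12*n**3 - 18*n**2 - 8*n + 1 − (0) = -3*n**4 - 12*n**3 - 18*n**2 - 8*n + 1.

S(n) = - 3 n^{4} - 12 n^{3} - 18 n^{2} - 8 n + 1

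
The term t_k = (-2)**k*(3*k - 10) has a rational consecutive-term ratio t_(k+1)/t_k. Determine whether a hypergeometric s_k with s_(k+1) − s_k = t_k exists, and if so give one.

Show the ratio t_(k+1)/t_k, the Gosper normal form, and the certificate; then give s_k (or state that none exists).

s_k = (-2)**k*(4 - k)

Step 1: r(k) = 2*(7 - 3*k)/(3*k - 10).
So A=-2 and B=1, with C=k - 10/3.
Solve (-2)·f(k+1) − (1)·f(k) = k - 10/3.
Degrees (0,0,1) ⇒ d ≤ 1.
Coefficient equations give f(k) = -(k - 4)/3.
R(k) = B(k−1)·f(k)/C(k) = -(k - 4)/(3*k - 10); s_k = R·t_k = (-2)**k*(4 - k).
Δs = (-2)**k*(3*k - 10), as required.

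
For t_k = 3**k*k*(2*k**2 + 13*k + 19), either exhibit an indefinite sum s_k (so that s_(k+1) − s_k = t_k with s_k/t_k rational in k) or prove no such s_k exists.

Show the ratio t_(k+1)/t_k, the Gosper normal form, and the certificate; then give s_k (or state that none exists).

The ratio is 3*(2*k**3 + 19*k**2 + 51*k + 34)/(k*(2*k**2 + 13*k + 19)).
Gosper form: A/B · C(k+1)/C(k) with A=3, B=1, C=k**3 + 13*k**2/2 + 19*k/2.
f must satisfy (3)·f(k+1) − (1)·f(k) = k**3 + 13*k**2/2 + 19*k/2.
Degrees (0,0,3) ⇒ d ≤ 3.
Solve for f: f(k) = (k**3 + 2*k**2 - k - 3)/2 (degree 3 ≤ 3).
Get s_k = R·t_k = 3**k*(k**3 + 2*k**2 - k - 3) with R(k) = B(k−1)f(k)/C(k) = (k**3 + 2*k**2 - k - 3)/(k*(2*k**2 + 13*k + 19)).
Verify: 3**k*k*(2*k**2 + 13*k + 19) matches t_k.

s_k = 3**k*(k**3 + 2*k**2 - k - 3)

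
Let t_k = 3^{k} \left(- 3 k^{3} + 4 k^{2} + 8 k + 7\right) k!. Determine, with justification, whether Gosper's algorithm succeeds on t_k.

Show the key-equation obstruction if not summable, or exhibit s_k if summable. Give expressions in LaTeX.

Step 1: r(k) = 3*(3*k**4 + 8*k**3 - 2*k**2 - 23*k - 16)/(3*k**3 - 4*k**2 - 8*k - 7).
Factor: A=3*k + 3; B=1; C=k**3 - 4*k**2/3 - 8*k/3 - 7/3.
Set up (3*k + 3)·f(k+1) − (1)·f(k) − (k**3 - 4*k**2/3 - 8*k/3 - 7/3) = 0.
d = 2 from the (1,0,3) case.
Match coefficients ⇒ f(k) = (k**2 - 4*k + 1)/3.
So s_k = (B(k−1)f/C)·t_k = ((k**2 - 4*k + 1)/(3*k**3 - 4*k**2 - 8*k - 7))·t_k = -3**k*(k**2 - 4*k + 1)*factorial(k).
Check: Δs_k = 3**k*(-3*k**3 + 4*k**2 + 8*k + 7)*factorial(k). ✓

Yes. s_k = - 3^{k} \left(k^{2} - 4 k + 1\right) k!.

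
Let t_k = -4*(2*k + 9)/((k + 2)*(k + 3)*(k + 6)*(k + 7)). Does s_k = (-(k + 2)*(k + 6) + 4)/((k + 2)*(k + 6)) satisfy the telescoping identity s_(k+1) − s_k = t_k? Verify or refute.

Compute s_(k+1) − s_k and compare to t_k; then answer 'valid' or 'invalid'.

valid; difference matches t_k

s_(k+1) = (-(k + 3)*(k + 7) + 4)/((k + 3)*(k + 7))
s_(k+1) − s_k = 4*(-2*k - 9)/(k**4 + 18*k**3 + 113*k**2 + 288*k + 252)
(s_(k+1) − s_k) − t_k = 0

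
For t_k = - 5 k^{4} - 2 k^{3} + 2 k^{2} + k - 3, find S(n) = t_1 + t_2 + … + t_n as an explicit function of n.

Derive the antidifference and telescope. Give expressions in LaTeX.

S(n) = n \left(- n^{4} - 3 n^{3} - 2 n^{2} + n - 2\right)

r(k) = (5*k**4 + 22*k**3 + 34*k**2 + 21*k + 7)/(5*k**4 + 2*k**3 - 2*k**2 - k + 3) after simplifying.
A = 1, B = 1, C = k**4 + 2*k**3/5 - 2*k**2/5 - k/5 + 3/5.
Key eq: (1)·f(k+1) = (1)·f(k) + (k**4 + 2*k**3/5 - 2*k**2/5 - k/5 + 3/5).
From deg A=0, deg B=0, deg C=4: d=5.
Match coefficients ⇒ f(k) = k*(k**4 - 2*k**3 + k + 3)/5.
So s_k = (B(k−1)f/C)·t_k = (k*(k**4 - 2*k**3 + k + 3)/(5*k**4 + 2*k**3 - 2*k**2 - k + 3))·t_k = k*(-k**4 + 2*k**3 - k - 3).
Δs = -5*k**4 - 2*k**3 + 2*k**2 + k - 3, as required.
Evaluate: s_(n+1) = -n**5 - 3*n**4 - 2*n**3 + n**2 - 2*n - 3; subtract s_(1) = -3 ⇒ S(n) = n*(-n**4 - 3*n**3 - 2*n**2 + n - 2).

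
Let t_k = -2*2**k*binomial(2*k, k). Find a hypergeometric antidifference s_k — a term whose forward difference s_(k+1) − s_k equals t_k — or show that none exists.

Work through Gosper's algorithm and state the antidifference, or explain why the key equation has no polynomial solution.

none — t_k is not Gosper-summable

Compute t_(k+1)/t_k: get 4*(2*k + 1)/(k + 1).
Factor: A=8*k + 4; B=k + 1; C=1.
Set up (8*k + 4)·f(k+1) − (k)·f(k) − (1) = 0.
Bound: deg f ≤ -1.
Negative degree bound (-1): no f exists, t_k not Gosper-summable.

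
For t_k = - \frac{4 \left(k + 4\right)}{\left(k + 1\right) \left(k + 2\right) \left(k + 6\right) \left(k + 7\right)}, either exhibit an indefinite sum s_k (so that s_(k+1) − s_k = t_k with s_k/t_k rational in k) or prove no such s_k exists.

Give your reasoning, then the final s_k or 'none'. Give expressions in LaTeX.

Compute t_(k+1)/t_k: get (k + 1)*(k + 5)*(k + 6)/((k + 3)*(k + 4)*(k + 8)).
Take A(k)=k + 1, B(k)=k + 8, C(k)=k**4 + 16*k**3 + 95*k**2 + 248*k + 240.
Key eq: (k + 1)·f(k+1) = (k + 7)·f(k) + (k**4 + 16*k**3 + 95*k**2 + 248*k + 240).
Bound: deg f ≤ 6.
Solving with deg f ≤ 6: f(k) = k*(k + 2)*(k + 3)*(k + 4)*(k + 5)*(k + 7)/12.
R(k) = B(k−1)·f(k)/C(k) = k*(k + 2)*(k + 7)**2/(12*(k + 4)); s_k = R·t_k = k*(-k - 7)/(3*(k**2 + 7*k + 6)).
Verify: 4*(-k - 4)/(k**4 + 16*k**3 + 83*k**2 + 152*k + 84) matches t_k.

s_k = \frac{k \left(- k - 7\right)}{3 \left(k^{2} + 7 k + 6\right)}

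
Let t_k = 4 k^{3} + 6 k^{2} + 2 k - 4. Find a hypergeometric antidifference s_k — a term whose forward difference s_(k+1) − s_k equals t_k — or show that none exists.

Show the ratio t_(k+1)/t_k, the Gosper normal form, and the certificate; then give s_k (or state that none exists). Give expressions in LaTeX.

s_k = k \left(k^{3} - k - 4\right)

r(k) = (2*k**3 + 9*k**2 + 13*k + 4)/(2*k**3 + 3*k**2 + k - 2) after simplifying.
Gosper form: A/B · C(k+1)/C(k) with A=1, B=1, C=k**3 + 3*k**2/2 + k/2 - 1.
f must satisfy (1)·f(k+1) − (1)·f(k) = k**3 + 3*k**2/2 + k/2 - 1.
deg f ≤ 4 (via 0,0,3).
Solve for f: f(k) = k*(k**3 - k - 4)/4 (degree 4 ≤ 4).
Get s_k = R·t_k = k*(k**3 - k - 4) with R(k) = B(k−1)f(k)/C(k) = k*(k**3 - k - 4)/(2*(2*k**3 + 3*k**2 + k - 2)).
s_(k+1) − s_k = 4*k**3 + 6*k**2 + 2*k - 4 = t_k.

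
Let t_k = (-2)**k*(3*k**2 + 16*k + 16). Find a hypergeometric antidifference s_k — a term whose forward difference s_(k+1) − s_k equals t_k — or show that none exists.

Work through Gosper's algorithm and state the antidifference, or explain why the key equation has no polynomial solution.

Step 1: r(k) = 2*(-3*k**2 - 22*k - 35)/(3*k**2 + 16*k + 16).
A = -2, B = 1, C = k**2 + 16*k/3 + 16/3.
f must satisfy (-2)·f(k+1) − (1)·f(k) = k**2 + 16*k/3 + 16/3.
Bound: deg f ≤ 2.
Solve for f: f(k) = -(k**2 + 4*k + 2)/3 (degree 2 ≤ 2).
Get s_k = R·t_k = (-2)**k*(-k**2 - 4*k - 2) with R(k) = B(k−1)f(k)/C(k) = -(k**2 + 4*k + 2)/((k + 4)*(3*k + 4)).
s_(k+1) − s_k = (-2)**k*(3*k**2 + 16*k + 16) = t_k.

s_k = (-2)**k*(-k**2 - 4*k - 2)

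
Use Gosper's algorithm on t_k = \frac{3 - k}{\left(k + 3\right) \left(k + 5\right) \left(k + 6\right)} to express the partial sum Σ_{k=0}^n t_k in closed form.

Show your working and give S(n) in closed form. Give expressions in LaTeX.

r(k) = (k - 2)*(k + 3)*(k + 5)/((k - 3)*(k + 4)*(k + 7)) after simplifying.
So A=k + 3 and B=k + 7, with C=k**2 + k - 12.
Solve (k + 3)·f(k+1) − (k + 6)·f(k) = k**2 + k - 12.
From deg A=1, deg B=1, deg C=2: d=3.
Match coefficients ⇒ f(k) = k*(k**2 - 48*k - 193)/60.
Then R = B(k−1)f/C = k*(k + 6)*(k**2 - 48*k - 193)/(60*(k - 3)*(k + 4)), so s_k = R(k)·t_k = k*(-k**2 + 48*k + 193)/(60*(k**3 + 12*k**2 + 47*k + 60)).
Δs = (3 - k)/(k**3 + 14*k**2 + 63*k + 90), as required.
Telescope: S(n) = s_(n+1) − s_(0) = (-n**3 + 45*n**2 + 286*n + 240)/(60*(n**3 + 15*n**2 + 74*n + 120)) − (0) = (-n**3 + 45*n**2 + 286*n + 240)/(60*(n**3 + 15*n**2 + 74*n + 120)).

S(n) = \frac{- n^{3} + 45 n^{2} + 286 n + 240}{60 \left(n^{3} + 15 n^{2} + 74 n + 120\right)}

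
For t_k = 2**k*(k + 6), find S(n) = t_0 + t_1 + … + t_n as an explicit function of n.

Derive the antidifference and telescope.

Compute t_(k+1)/t_k: get 2*(k + 7)/(k + 6).
Factor: A=2; B=1; C=k + 6.
Need (2)·f(k+1) − (1)·f(k) = k + 6.
Degrees (0,0,1) ⇒ d ≤ 1.
Solving with deg f ≤ 1: f(k) = k + 4.
Certificate R = B(k−1)f/C = (k + 4)/(k + 6) gives s_k = 2**k*(k + 4).
s_(k+1) − s_k = 2**k*(k + 6) = t_k.
Evaluate: s_(n+1) = 2**(n + 1)*(n + 5); subtract s_(0) = 4 ⇒ S(n) = 2*2**n*n + 10*2**n - 4.

S(n) = 2*2**n*n + 10*2**n - 4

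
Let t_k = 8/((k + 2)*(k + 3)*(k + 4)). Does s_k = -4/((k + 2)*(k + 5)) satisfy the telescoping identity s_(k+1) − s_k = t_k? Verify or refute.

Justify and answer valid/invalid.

Invalid: residual 8*(-3*k - 14)/(k**5 + 20*k**4 + 155*k**3 + 580*k**2 + 1044*k + 720) ≠ 0.

s_(k+1) = -4/((k + 3)*(k + 6))
s_(k+1) − s_k = 8*(k + 4)/(k**4 + 16*k**3 + 91*k**2 + 216*k + 180)
(s_(k+1) − s_k) − t_k = 8*(-3*k - 14)/(k**5 + 20*k**4 + 155*k**3 + 580*k**2 + 1044*k + 720)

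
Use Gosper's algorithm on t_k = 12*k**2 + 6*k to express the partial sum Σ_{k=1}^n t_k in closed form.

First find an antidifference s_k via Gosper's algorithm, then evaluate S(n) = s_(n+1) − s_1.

S(n) = n*(4*n**2 + 9*n + 5)

Compute t_(k+1)/t_k: get (k + 2*(k + 1)**2 + 1)/(k*(2*k + 1)).
A = 1, B = 1, C = k**2 + k/2.
f must satisfy (1)·f(k+1) − (1)·f(k) = k**2 + k/2.
d = 3 from the (0,0,2) case.
Coefficient equations give f(k) = k*(k - 1)*(4*k + 1)/12.
R(k) = B(k−1)·f(k)/C(k) = (k - 1)*(4*k + 1)/(6*(2*k + 1)); s_k = R·t_k = k*(4*k**2 - 3*k - 1).
Δs = 6*k*(2*k + 1), as required.
Telescope: S(n) = s_(n+1) − s_(1) = n*(4*n**2 + 9*n + 5) − (0) = n*(4*n**2 + 9*n + 5).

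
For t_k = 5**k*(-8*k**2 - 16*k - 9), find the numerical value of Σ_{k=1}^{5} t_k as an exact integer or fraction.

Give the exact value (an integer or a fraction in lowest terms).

Σ = -1046865

Ratio r(k) = 5*(8*k**2 + 32*k + 33)/(8*k**2 + 16*k + 9).
So A=5 and B=1, with C=k**2 + 2*k + 9/8.
Set up (5)·f(k+1) − (1)·f(k) − (k**2 + 2*k + 9/8) = 0.
deg f ≤ 2 (via 0,0,2).
A polynomial solution: f(k) = (2*k**2 - k + 1)/8.
R(k) = B(k−1)·f(k)/C(k) = (2*k**2 - k + 1)/(8*k**2 + 16*k + 9); s_k = R·t_k = 5**k*(-2*k**2 + k - 1).
Check: Δs_k = 5**k*(-8*k**2 - 16*k - 9). ✓
Evaluate s at k=6 and k=1: -1046875 and -10; difference -1046865.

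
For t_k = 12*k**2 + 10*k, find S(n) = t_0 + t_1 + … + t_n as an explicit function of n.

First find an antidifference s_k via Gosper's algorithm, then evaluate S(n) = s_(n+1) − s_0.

Step 1: r(k) = (6*k**2 + 17*k + 11)/(k*(6*k + 5)).
So A=1 and B=1, with C=k**2 + 5*k/6.
f must satisfy (1)·f(k+1) − (1)·f(k) = k**2 + 5*k/6.
d = 3 from the (0,0,2) case.
Solving with deg f ≤ 3: f(k) = k*(k - 1)*(4*k + 3)/12.
So s_k = (B(k−1)f/C)·t_k = ((k - 1)*(4*k + 3)/(2*(6*k + 5)))·t_k = k*(4*k**2 - k - 3).
s_(k+1) − s_k = 2*k*(6*k + 5) = t_k.
Telescope: S(n) = s_(n+1) − s_(0) = n*(4*n**2 + 11*n + 7) − (0) = n*(4*n**2 + 11*n + 7).

S(n) = n*(4*n**2 + 11*n + 7)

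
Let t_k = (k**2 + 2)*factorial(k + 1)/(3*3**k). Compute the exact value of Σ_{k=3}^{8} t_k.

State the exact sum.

Compute t_(k+1)/t_k: get (k + 2)*((k + 1)**2 + 2)/(3*(k**2 + 2)).
Take A(k)=k/3 + 2/3, B(k)=1, C(k)=k**2 + 2.
Set up (k/3 + 2/3)·f(k+1) − (1)·f(k) − (k**2 + 2) = 0.
deg f ≤ 1 (via 1,0,2).
Solving with deg f ≤ 1: f(k) = 3*k.
Get s_k = R·t_k = k*factorial(k + 1)/3**k with R(k) = B(k−1)f(k)/C(k) = 3*k/(k**2 + 2).
s_(k+1) − s_k = (k**2 + 2)*factorial(k + 1)/(3*3**k) = t_k.
Telescoping: Σ = s_(9) − s_(3) = 44800/27 − (8/3) = 44728/27.

Σ = 44728/27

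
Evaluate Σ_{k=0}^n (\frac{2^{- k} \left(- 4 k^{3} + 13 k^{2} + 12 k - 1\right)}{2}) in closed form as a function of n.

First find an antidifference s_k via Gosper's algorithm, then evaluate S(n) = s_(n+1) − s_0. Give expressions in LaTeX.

S(n) = 2^{- n - 1} \left(- 2^{n + 2} + 4 n^{3} + 11 n^{2} + 8 n + 3\right)

Step 1: r(k) = (4*k**3 - k**2 - 26*k - 20)/(2*(4*k**3 - 13*k**2 - 12*k + 1)).
Gosper form: A/B · C(k+1)/C(k) with A=1/2, B=1, C=k**3 - 13*k**2/4 - 3*k + 1/4.
Set up (1/2)·f(k+1) − (1)·f(k) − (k**3 - 13*k**2/4 - 3*k + 1/4) = 0.
d = 3 from the (0,0,3) case.
Match coefficients ⇒ f(k) = -(4*k**3 - k**2 - 2*k + 2)/2.
Get s_k = R·t_k = (4*k**3 - k**2 - 2*k + 2)/2**k with R(k) = B(k−1)f(k)/C(k) = -2*(4*k**3 - k**2 - 2*k + 2)/(4*k**3 - 13*k**2 - 12*k + 1).
Verify: (-4*k**3 + 13*k**2 + 12*k - 1)/(2*2**k) matches t_k.
s_(n+1) = 2**(-n - 1)*(4*n**3 + 11*n**2 + 8*n + 3) and s_(0) = 2, so S(n) = 2**(-n - 1)*(-2**(n + 2) + 4*n**3 + 11*n**2 + 8*n + 3).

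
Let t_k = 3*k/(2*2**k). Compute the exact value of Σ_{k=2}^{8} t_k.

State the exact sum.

r(k) = (k + 1)/(2*k) after simplifying.
Normal form (A,B,C) = (1/2, 1, k).
f must satisfy (1/2)·f(k+1) − (1)·f(k) = k.
deg f ≤ 1 (via 0,0,1).
Match coefficients ⇒ f(k) = -2*(k + 1).
Then R = B(k−1)f/C = -2*(k + 1)/k, so s_k = R(k)·t_k = 3*(-k - 1)/2**k.
Δs = 3*k/(2*2**k), as required.
Telescoping: Σ = s_(9) − s_(2) = -15/256 − (-9/4) = 561/256.

Σ = 561/256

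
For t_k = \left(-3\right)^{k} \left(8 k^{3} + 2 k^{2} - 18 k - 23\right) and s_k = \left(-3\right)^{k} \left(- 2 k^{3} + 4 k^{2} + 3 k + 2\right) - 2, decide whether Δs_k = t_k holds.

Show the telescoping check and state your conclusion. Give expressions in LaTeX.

s_(k+1) = (-3)**(k + 1)*(3*k - 2*(k + 1)**3 + 4*(k + 1)**2 + 5) - 2
s_(k+1) − s_k = (-3)**k*(8*k**3 + 2*k**2 - 18*k - 23)
(s_(k+1) − s_k) − t_k = 0

Valid — Δs_k = t_k.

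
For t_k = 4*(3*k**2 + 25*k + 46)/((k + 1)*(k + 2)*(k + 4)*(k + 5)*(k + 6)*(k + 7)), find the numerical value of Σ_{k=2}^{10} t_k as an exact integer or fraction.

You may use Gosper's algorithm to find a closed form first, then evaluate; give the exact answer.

Σ = 9/340

Step 1: r(k) = (k + 1)*(k + 4)*(25*k + 3*(k + 1)**2 + 71)/((k + 3)*(k + 8)*(3*k**2 + 25*k + 46)).
Take A(k)=k + 1, B(k)=k + 8, C(k)=k**3 + 34*k**2/3 + 121*k/3 + 46.
Solve (k + 1)·f(k+1) − (k + 7)·f(k) = k**3 + 34*k**2/3 + 121*k/3 + 46.
d = 6 from the (1,1,3) case.
Match coefficients ⇒ f(k) = k*(k + 2)*(k + 3)*(k + 5)*(k**2 + 11*k + 34)/72.
Get s_k = R·t_k = k*(k**2 + 11*k + 34)/(6*(k**3 + 11*k**2 + 34*k + 24)) with R(k) = B(k−1)f(k)/C(k) = k*(k + 2)*(k + 5)*(k + 7)*(k**2 + 11*k + 34)/(24*(3*k**2 + 25*k + 46)).
Verify: 4*(3*k**2 + 25*k + 46)/(k**6 + 25*k**5 + 247*k**4 + 1219*k**3 + 3112*k**2 + 3796*k + 1680) matches t_k.
Telescoping: Σ = s_(11) − s_(2) = 253/1530 − (5/36) = 9/340.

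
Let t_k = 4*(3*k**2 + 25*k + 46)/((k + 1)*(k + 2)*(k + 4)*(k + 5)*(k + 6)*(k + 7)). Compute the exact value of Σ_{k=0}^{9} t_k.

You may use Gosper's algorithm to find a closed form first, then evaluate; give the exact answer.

The ratio is (k + 1)*(k + 4)*(25*k + 3*(k + 1)**2 + 71)/((k + 3)*(k + 8)*(3*k**2 + 25*k + 46)).
Take A(k)=k + 1, B(k)=k + 8, C(k)=k**3 + 34*k**2/3 + 121*k/3 + 46.
Set up (k + 1)·f(k+1) − (k + 7)·f(k) − (k**3 + 34*k**2/3 + 121*k/3 + 46) = 0.
Bound: deg f ≤ 6.
Solving with deg f ≤ 6: f(k) = k*(k + 2)*(k + 3)*(k + 5)*(k**2 + 11*k + 34)/72.
R(k) = B(k−1)·f(k)/C(k) = k*(k + 2)*(k + 5)*(k + 7)*(k**2 + 11*k + 34)/(24*(3*k**2 + 25*k + 46)); s_k = R·t_k = k*(k**2 + 11*k + 34)/(6*(k**3 + 11*k**2 + 34*k + 24)).
Check: Δs_k = 4*(3*k**2 + 25*k + 46)/(k**6 + 25*k**5 + 247*k**4 + 1219*k**3 + 3112*k**2 + 3796*k + 1680). ✓
Telescoping: Σ = s_(10) − s_(0) = 305/1848 − (0) = 305/1848.

Σ = 305/1848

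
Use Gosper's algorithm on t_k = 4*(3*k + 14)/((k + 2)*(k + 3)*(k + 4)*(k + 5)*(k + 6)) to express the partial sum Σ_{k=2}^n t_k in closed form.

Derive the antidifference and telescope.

S(n) = (n**3 + 13*n**2 + 54*n - 68)/(35*(n**3 + 13*n**2 + 54*n + 72))

r(k) = (k + 2)*(3*k + 17)/((k + 7)*(3*k + 14)) after simplifying.
A = k + 2, B = k + 7, C = k + 14/3.
Solve (k + 2)·f(k+1) − (k + 6)·f(k) = k + 14/3.
d = 4 from the (1,1,1) case.
Solve for f: f(k) = k*(k + 4)*(k**2 + 10*k + 31)/90 (degree 4 ≤ 4).
Get s_k = R·t_k = 2*k*(k**2 + 10*k + 31)/(15*(k**3 + 10*k**2 + 31*k + 30)) with R(k) = B(k−1)f(k)/C(k) = k*(k + 4)*(k + 6)*(k**2 + 10*k + 31)/(30*(3*k + 14)).
s_(k+1) − s_k = 4*(3*k + 14)/(k**5 + 20*k**4 + 155*k**3 + 580*k**2 + 1044*k + 720) = t_k.
Σ_(k=2)^n t_k = s_(n+1) − s_(2) = (2*(n**3 + 13*n**2 + 54*n + 42)/(15*(n**3 + 13*n**2 + 54*n + 72))) − (11/105), i.e. (n**3 + 13*n**2 + 54*n - 68)/(35*(n**3 + 13*n**2 + 54*n + 72)).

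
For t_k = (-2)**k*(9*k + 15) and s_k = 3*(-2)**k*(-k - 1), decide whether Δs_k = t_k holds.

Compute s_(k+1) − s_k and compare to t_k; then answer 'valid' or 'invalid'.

Valid: the claim telescopes to t_k.

s_(k+1) = 6*(-2)**k*(k + 2)
s_(k+1) − s_k = (-2)**k*(9*k + 15)
(s_(k+1) − s_k) − t_k = 0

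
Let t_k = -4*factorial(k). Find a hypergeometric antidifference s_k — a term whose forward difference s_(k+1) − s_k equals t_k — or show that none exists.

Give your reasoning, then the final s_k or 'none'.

not Gosper-summable; s_k does not exist

The ratio is k + 1.
Factor: A=k + 1; B=1; C=1.
f must satisfy (k + 1)·f(k+1) − (1)·f(k) = 1.
deg f ≤ -1 (via 1,0,0).
Bound -1 < 0, so the key equation has no polynomial solution.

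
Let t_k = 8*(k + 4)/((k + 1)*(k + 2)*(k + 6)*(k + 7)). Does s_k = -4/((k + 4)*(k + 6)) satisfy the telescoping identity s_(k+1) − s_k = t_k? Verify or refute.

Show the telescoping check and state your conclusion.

Invalid: residual 12*(-3*k**2 - 25*k - 46)/(k**6 + 25*k**5 + 247*k**4 + 1219*k**3 + 3112*k**2 + 3796*k + 1680) ≠ 0.

s_(k+1) = -4/((k + 5)*(k + 7))
s_(k+1) − s_k = 4*(2*k + 11)/(k**4 + 22*k**3 + 179*k**2 + 638*k + 840)
(s_(k+1) − s_k) − t_k = 12*(-3*k**2 - 25*k - 46)/(k**6 + 25*k**5 + 247*k**4 + 1219*k**3 + 3112*k**2 + 3796*k + 1680)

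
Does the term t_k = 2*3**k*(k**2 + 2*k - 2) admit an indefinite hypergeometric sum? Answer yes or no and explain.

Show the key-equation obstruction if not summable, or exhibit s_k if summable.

Yes. s_k = 3**k*(k**2 - k - 2).

r(k) = 3*(2*k + (k + 1)**2)/(k**2 + 2*k - 2) after simplifying.
So A=3 and B=1, with C=k**2 + 2*k - 2.
Solve (3)·f(k+1) − (1)·f(k) = k**2 + 2*k - 2.
Degrees (0,0,2) ⇒ d ≤ 2.
Match coefficients ⇒ f(k) = (k - 2)*(k + 1)/2.
Get s_k = R·t_k = 3**k*(k**2 - k - 2) with R(k) = B(k−1)f(k)/C(k) = (k - 2)*(k + 1)/(2*(k**2 + 2*k - 2)).
Verify: 2*3**k*(k**2 + 2*k - 2) matches t_k.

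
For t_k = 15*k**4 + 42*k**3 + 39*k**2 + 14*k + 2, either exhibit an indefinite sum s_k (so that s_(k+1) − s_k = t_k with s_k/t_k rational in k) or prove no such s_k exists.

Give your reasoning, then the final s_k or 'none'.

s_k = k*(3*k**4 + 3*k**3 - 3*k**2 - 2*k + 1)

t_(k+1)/t_k = (15*k**4 + 102*k**3 + 255*k**2 + 278*k + 112)/(15*k**4 + 42*k**3 + 39*k**2 + 14*k + 2).
Take A(k)=1, B(k)=1, C(k)=k**4 + 14*k**3/5 + 13*k**2/5 + 14*k/15 + 2/15.
Set up (1)·f(k+1) − (1)·f(k) − (k**4 + 14*k**3/5 + 13*k**2/5 + 14*k/15 + 2/15) = 0.
deg f ≤ 5 (via 0,0,4).
Solve for f: f(k) = k*(k + 1)*(3*k**3 - 3*k + 1)/15 (degree 5 ≤ 5).
Certificate R = B(k−1)f/C = k*(3*k**3 - 3*k + 1)/(15*k**3 + 27*k**2 + 12*k + 2) gives s_k = k*(3*k**4 + 3*k**3 - 3*k**2 - 2*k + 1).
Δs = 15*k**4 + 42*k**3 + 39*k**2 + 14*k + 2, as required.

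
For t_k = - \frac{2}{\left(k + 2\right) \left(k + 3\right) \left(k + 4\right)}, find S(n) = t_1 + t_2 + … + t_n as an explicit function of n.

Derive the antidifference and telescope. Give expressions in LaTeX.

S(n) = \frac{n \left(- n - 7\right)}{12 \left(n^{2} + 7 n + 12\right)}

t_(k+1)/t_k = (k + 2)/(k + 5).
Normal form (A,B,C) = (k + 2, k + 5, 1).
Set up (k + 2)·f(k+1) − (k + 4)·f(k) − (1) = 0.
Degrees (1,1,0) ⇒ d ≤ 2.
Solve for f: f(k) = k*(k + 5)/12 (degree 2 ≤ 2).
R(k) = B(k−1)·f(k)/C(k) = k*(k + 4)*(k + 5)/12; s_k = R·t_k = k*(-k - 5)/(6*(k + 2)*(k + 3)).
Verify: -2/(k**3 + 9*k**2 + 26*k + 24) matches t_k.
Σ_(k=1)^n t_k = s_(n+1) − s_(1) = ((-n**2 - 7*n - 6)/(6*(n**2 + 7*n + 12))) − (-1/12), i.e. n*(-n - 7)/(12*(n**2 + 7*n + 12)).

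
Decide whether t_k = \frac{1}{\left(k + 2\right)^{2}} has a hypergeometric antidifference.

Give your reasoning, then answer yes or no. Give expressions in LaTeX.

No; the coefficient equations for f are inconsistent.

Step 1: r(k) = (k + 2)**2/(k + 3)**2.
A = k**2 + 4*k + 4, B = k**2 + 6*k + 9, C = 1.
Key eq: (k**2 + 4*k + 4)·f(k+1) = (k**2 + 4*k + 4)·f(k) + (1).
deg f ≤ 0 (via 2,2,0).
f = c0 ⇒ A·f(k+1) − B(k−1)·f(k) − C = -1. The system {-1 = 0} is inconsistent; no antidifference.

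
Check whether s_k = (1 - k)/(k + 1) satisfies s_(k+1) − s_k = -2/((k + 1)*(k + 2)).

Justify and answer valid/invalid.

s_(k+1) = -k/(k + 2)
s_(k+1) − s_k = -2/(k**2 + 3*k + 2)
(s_(k+1) − s_k) − t_k = 0

Valid — Δs_k = t_k.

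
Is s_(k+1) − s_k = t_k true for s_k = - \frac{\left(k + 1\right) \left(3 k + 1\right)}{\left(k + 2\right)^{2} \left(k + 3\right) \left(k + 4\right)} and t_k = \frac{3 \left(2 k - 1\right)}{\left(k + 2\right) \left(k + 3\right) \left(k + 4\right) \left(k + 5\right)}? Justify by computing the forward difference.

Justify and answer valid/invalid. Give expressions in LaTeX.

Invalid: residual \frac{- 9 k^{2} - 25 k + 1}{k^{6} + 19 k^{5} + 147 k^{4} + 593 k^{3} + 1316 k^{2} + 1524 k + 720} ≠ 0.

s_(k+1) = -(k + 2)*(3*k + 4)/((k + 3)**2*(k + 4)*(k + 5))
s_(k+1) − s_k = ((k + 1)*(k + 3)*(k + 5)*(3*k + 1) - (k + 2)**3*(3*k + 4))/((k + 2)**2*(k + 3)**2*(k + 4)*(k + 5))
(s_(k+1) − s_k) − t_k = (-9*k**2 - 25*k + 1)/(k**6 + 19*k**5 + 147*k**4 + 593*k**3 + 1316*k**2 + 1524*k + 720)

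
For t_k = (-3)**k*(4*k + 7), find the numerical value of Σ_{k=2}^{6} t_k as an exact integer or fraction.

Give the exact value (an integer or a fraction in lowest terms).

Σ = 17523

r(k) = 3*(-4*k - 11)/(4*k + 7) after simplifying.
Gosper form: A/B · C(k+1)/C(k) with A=-3, B=1, C=k + 7/4.
Key eq: (-3)·f(k+1) = (1)·f(k) + (k + 7/4).
d = 1 from the (0,0,1) case.
Solving with deg f ≤ 1: f(k) = -(k + 1)/4.
Then R = B(k−1)f/C = -(k + 1)/(4*k + 7), so s_k = R(k)·t_k = (-3)**k*(-k - 1).
Δs = (-3)**k*(4*k + 7), as required.
Sum = s_(7) − s_(2); s_(7) = 17496, s_(2) = -27 ⇒ 17523.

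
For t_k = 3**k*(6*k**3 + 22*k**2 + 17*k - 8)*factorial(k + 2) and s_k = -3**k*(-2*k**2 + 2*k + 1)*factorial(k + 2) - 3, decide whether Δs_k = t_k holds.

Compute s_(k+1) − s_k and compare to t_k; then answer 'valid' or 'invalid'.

valid; difference matches t_k

s_(k+1) = -3**(k + 1)*(2*k - 2*(k + 1)**2 + 3)*factorial(k + 3) - 3
s_(k+1) − s_k = 3**k*(6*k**3 + 22*k**2 + 17*k - 8)*factorial(k + 2)
(s_(k+1) − s_k) − t_k = 0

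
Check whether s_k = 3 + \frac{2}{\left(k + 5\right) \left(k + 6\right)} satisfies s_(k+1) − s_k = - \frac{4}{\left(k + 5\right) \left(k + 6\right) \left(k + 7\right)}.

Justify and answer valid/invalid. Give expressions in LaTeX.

valid (s_(k+1) − s_k reduces to t_k)

s_(k+1) = 3 + 2/((k + 6)*(k + 7))
s_(k+1) − s_k = -4/(k**3 + 18*k**2 + 107*k + 210)
(s_(k+1) − s_k) − t_k = 0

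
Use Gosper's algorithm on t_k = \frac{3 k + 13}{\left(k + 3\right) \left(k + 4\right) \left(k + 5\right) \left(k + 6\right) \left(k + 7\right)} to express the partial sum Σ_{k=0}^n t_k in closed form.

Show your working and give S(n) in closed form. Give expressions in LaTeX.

Ratio r(k) = (k + 3)*(3*k + 16)/((k + 8)*(3*k + 13)).
Gosper form: A/B · C(k+1)/C(k) with A=k + 3, B=k + 8, C=k + 13/3.
Solve (k + 3)·f(k+1) − (k + 7)·f(k) = k + 13/3.
From deg A=1, deg B=1, deg C=1: d=4.
Coefficient equations give f(k) = k*(k + 4)*(k**2 + 14*k + 63)/270.
Certificate R = B(k−1)f/C = k*(k + 4)*(k + 7)*(k**2 + 14*k + 63)/(90*(3*k + 13)) gives s_k = k*(k**2 + 14*k + 63)/(90*(k**3 + 14*k**2 + 63*k + 90)).
Check: Δs_k = (3*k + 13)/(k**5 + 25*k**4 + 245*k**3 + 1175*k**2 + 2754*k + 2520). ✓
Telescope: S(n) = s_(n+1) − s_(0) = (n**3 + 17*n**2 + 94*n + 78)/(90*(n**3 + 17*n**2 + 94*n + 168)) − (0) = (n**3 + 17*n**2 + 94*n + 78)/(90*(n**3 + 17*n**2 + 94*n + 168)).

S(n) = \frac{n^{3} + 17 n^{2} + 94 n + 78}{90 \left(n^{3} + 17 n^{2} + 94 n + 168\right)}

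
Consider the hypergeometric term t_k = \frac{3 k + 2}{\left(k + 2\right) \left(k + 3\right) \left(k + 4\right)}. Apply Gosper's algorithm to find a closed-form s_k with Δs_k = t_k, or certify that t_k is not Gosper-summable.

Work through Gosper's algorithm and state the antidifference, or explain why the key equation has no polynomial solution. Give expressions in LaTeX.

s_k = \frac{k \left(2 k + 1\right)}{3 \left(k + 2\right) \left(k + 3\right)}

Compute t_(k+1)/t_k: get (k + 2)*(3*k + 5)/((k + 5)*(3*k + 2)).
A = k + 2, B = k + 5, C = k + 2/3.
Set up (k + 2)·f(k+1) − (k + 4)·f(k) − (k + 2/3) = 0.
Bound: deg f ≤ 2.
A polynomial solution: f(k) = k*(2*k + 1)/9.
Certificate R = B(k−1)f/C = k*(k + 4)*(2*k + 1)/(3*(3*k + 2)) gives s_k = k*(2*k + 1)/(3*(k + 2)*(k + 3)).
s_(k+1) − s_k = (3*k + 2)/(k**3 + 9*k**2 + 26*k + 24) = t_k.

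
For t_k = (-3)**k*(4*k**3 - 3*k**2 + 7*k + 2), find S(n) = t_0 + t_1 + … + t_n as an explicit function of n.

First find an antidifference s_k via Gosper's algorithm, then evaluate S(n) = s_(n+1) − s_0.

S(n) = 3*(-3)**n*n**3 + 3*(-3)**n*n + 3*(-3)**n - 1

Compute t_(k+1)/t_k: get 3*(-4*k**3 - 9*k**2 - 13*k - 10)/(4*k**3 - 3*k**2 + 7*k + 2).
A = -3, B = 1, C = k**3 - 3*k**2/4 + 7*k/4 + 1/2.
Solve (-3)·f(k+1) − (1)·f(k) = k**3 - 3*k**2/4 + 7*k/4 + 1/2.
Bound: deg f ≤ 3.
Solving with deg f ≤ 3: f(k) = -(k**3 - 3*k**2 + 4*k - 1)/4.
Certificate R = B(k−1)f/C = -(k**3 - 3*k**2 + 4*k - 1)/((4*k + 1)*(k**2 - k + 2)) gives s_k = (-3)**k*(-k**3 + 3*k**2 - 4*k + 1).
Δs = (-3)**k*(4*k**3 - 3*k**2 + 7*k + 2), as required.
Evaluate: s_(n+1) = 3*(-3)**n*(n**3 + n + 1); subtract s_(0) = 1 ⇒ S(n) = 3*(-3)**n*n**3 + 3*(-3)**n*n + 3*(-3)**n - 1.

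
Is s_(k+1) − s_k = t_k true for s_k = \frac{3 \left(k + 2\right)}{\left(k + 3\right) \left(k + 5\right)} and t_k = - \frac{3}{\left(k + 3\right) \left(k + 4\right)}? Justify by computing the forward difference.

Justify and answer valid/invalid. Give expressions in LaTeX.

Invalid: residual \frac{9 \left(2 k + 9\right)}{k^{4} + 18 k^{3} + 119 k^{2} + 342 k + 360} ≠ 0.

s_(k+1) = 3*(k + 3)/((k + 4)*(k + 6))
s_(k+1) − s_k = 3*(-k**2 - 5*k - 3)/(k**4 + 18*k**3 + 119*k**2 + 342*k + 360)
(s_(k+1) − s_k) − t_k = 9*(2*k + 9)/(k**4 + 18*k**3 + 119*k**2 + 342*k + 360)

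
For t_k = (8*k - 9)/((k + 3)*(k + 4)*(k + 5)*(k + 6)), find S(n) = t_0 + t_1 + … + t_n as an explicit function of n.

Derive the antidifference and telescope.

Ratio r(k) = (k + 3)*(8*k - 1)/((k + 7)*(8*k - 9)).
So A=k + 3 and B=k + 7, with C=k - 9/8.
f must satisfy (k + 3)·f(k+1) − (k + 6)·f(k) = k - 9/8.
d = 3 from the (1,1,1) case.
Coefficient equations give f(k) = k*(k**2 + 12*k - 193)/480.
R(k) = B(k−1)·f(k)/C(k) = k*(k + 6)*(k**2 + 12*k - 193)/(60*(8*k - 9)); s_k = R·t_k = k*(k**2 + 12*k - 193)/(60*(k + 3)*(k + 4)*(k + 5)).
s_(k+1) − s_k = (8*k - 9)/(k**4 + 18*k**3 + 119*k**2 + 342*k + 360) = t_k.
Σ_(k=0)^n t_k = s_(n+1) − s_(0) = ((n**3 + 15*n**2 - 166*n - 180)/(60*(n**3 + 15*n**2 + 74*n + 120))) − (0), i.e. (n**3 + 15*n**2 - 166*n - 180)/(60*(n**3 + 15*n**2 + 74*n + 120)).

S(n) = (n**3 + 15*n**2 - 166*n - 180)/(60*(n**3 + 15*n**2 + 74*n + 120))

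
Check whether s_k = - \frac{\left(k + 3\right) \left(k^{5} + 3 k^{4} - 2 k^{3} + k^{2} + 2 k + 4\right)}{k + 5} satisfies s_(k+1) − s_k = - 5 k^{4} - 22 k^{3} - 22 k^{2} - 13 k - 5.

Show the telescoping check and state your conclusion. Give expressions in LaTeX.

s_(k+1) = (-k**6 - 12*k**5 - 52*k**4 - 103*k**3 - 107*k**2 - 69*k - 36)/(k + 6)
s_(k+1) − s_k = (-5*k**6 - 69*k**5 - 326*k**4 - 647*k**3 - 564*k**2 - 309*k - 108)/(k**2 + 11*k + 30)
(s_(k+1) − s_k) − t_k = 2*(4*k**5 + 44*k**4 + 134*k**3 + 122*k**2 + 68*k + 21)/(k**2 + 11*k + 30)

Invalid: residual \frac{2 \left(4 k^{5} + 44 k^{4} + 134 k^{3} + 122 k^{2} + 68 k + 21\right)}{k^{2} + 11 k + 30} ≠ 0.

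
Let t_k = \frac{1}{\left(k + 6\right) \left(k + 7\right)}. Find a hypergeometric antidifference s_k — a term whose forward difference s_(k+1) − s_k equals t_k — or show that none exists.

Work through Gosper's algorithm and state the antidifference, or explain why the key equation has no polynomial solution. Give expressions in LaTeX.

s_k = \frac{k}{6 \left(k + 6\right)}

Step 1: r(k) = (k + 6)/(k + 8).
Take A(k)=k + 6, B(k)=k + 8, C(k)=1.
Set up (k + 6)·f(k+1) − (k + 7)·f(k) − (1) = 0.
Bound: deg f ≤ 1.
Match coefficients ⇒ f(k) = k/6.
Certificate R = B(k−1)f/C = k*(k + 7)/6 gives s_k = k/(6*(k + 6)).
Verify: 1/(k**2 + 13*k + 42) matches t_k.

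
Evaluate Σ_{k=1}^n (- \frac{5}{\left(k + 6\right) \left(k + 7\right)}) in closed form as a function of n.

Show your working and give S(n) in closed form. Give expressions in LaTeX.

S(n) = - \frac{5 n}{7 n + 49}

r(k) = (k + 6)/(k + 8) after simplifying.
Gosper form: A/B · C(k+1)/C(k) with A=k + 6, B=k + 8, C=1.
Key eq: (k + 6)·f(k+1) = (k + 7)·f(k) + (1).
deg f ≤ 1 (via 1,1,0).
Solve for f: f(k) = k/6 (degree 1 ≤ 1).
So s_k = (B(k−1)f/C)·t_k = (k*(k + 7)/6)·t_k = -5*k/(6*k + 36).
Check: Δs_k = -5/(k**2 + 13*k + 42). ✓
s_(n+1) = 5*(-n - 1)/(6*(n + 7)) and s_(1) = -5/42, so S(n) = -5*n/(7*n + 49).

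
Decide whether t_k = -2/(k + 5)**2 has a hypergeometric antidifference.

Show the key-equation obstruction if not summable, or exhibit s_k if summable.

The ratio is (k + 5)**2/(k + 6)**2.
A = k**2 + 10*k + 25, B = k**2 + 12*k + 36, C = 1.
Solve (k**2 + 10*k + 25)·f(k+1) − (k**2 + 10*k + 25)·f(k) = 1.
From deg A=2, deg B=2, deg C=0: d=0.
Write f(k) = c0. Then LHS − RHS = -1, requiring -1 = 0: contradictory. No certificate.

No — the linear system for f has no solution.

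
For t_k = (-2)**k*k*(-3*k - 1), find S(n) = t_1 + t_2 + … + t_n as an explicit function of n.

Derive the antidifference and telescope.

S(n) = 2*(-2)**n*n*(-n - 1)

r(k) = -2*(k + 1)*(3*k + 4)/(k*(3*k + 1)) after simplifying.
Factor: A=-2; B=1; C=k**2 + k/3.
Need (-2)·f(k+1) − (1)·f(k) = k**2 + k/3.
Bound: deg f ≤ 2.
Solve for f: f(k) = -k*(k - 1)/3 (degree 2 ≤ 2).
Get s_k = R·t_k = (-2)**k*k*(k - 1) with R(k) = B(k−1)f(k)/C(k) = -(k - 1)/(3*k + 1).
Check: Δs_k = (-2)**k*k*(-3*k - 1). ✓
Σ_(k=1)^n t_k = s_(n+1) − s_(1) = (2*(-2)**n*n*(-n - 1)) − (0), i.e. 2*(-2)**n*n*(-n - 1).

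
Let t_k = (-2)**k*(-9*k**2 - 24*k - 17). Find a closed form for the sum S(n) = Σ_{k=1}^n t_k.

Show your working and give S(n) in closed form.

Step 1: r(k) = 2*(-9*k**2 - 42*k - 50)/(9*k**2 + 24*k + 17).
Gosper form: A/B · C(k+1)/C(k) with A=-2, B=1, C=k**2 + 8*k/3 + 17/9.
Set up (-2)·f(k+1) − (1)·f(k) − (k**2 + 8*k/3 + 17/9) = 0.
From deg A=0, deg B=0, deg C=2: d=2.
Solving with deg f ≤ 2: f(k) = -(k + 1)*(3*k + 1)/9.
Get s_k = R·t_k = (-2)**k*(3*k**2 + 4*k + 1) with R(k) = B(k−1)f(k)/C(k) = -(k + 1)*(3*k + 1)/(9*k**2 + 24*k + 17).
Δs = (-2)**k*(-9*k**2 - 24*k - 17), as required.
Evaluate: s_(n+1) = (-2)**(n + 1)*(3*n**2 + 10*n + 8); subtract s_(1) = -16 ⇒ S(n) = -6*(-2)**n*n**2 - 20*(-2)**n*n - 16*(-2)**n + 16.

S(n) = -6*(-2)**n*n**2 - 20*(-2)**n*n - 16*(-2)**n + 16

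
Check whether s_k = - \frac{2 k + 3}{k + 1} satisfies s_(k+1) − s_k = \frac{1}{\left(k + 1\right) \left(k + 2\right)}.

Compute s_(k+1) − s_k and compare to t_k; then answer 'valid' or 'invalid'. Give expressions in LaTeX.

Valid: the claim telescopes to t_k.

s_(k+1) = (-2*k - 5)/(k + 2)
s_(k+1) − s_k = 1/(k**2 + 3*k + 2)
(s_(k+1) − s_k) − t_k = 0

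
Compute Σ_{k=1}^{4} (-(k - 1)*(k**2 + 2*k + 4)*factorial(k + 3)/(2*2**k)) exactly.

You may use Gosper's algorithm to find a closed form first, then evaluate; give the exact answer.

Σ = -15120

Compute t_(k+1)/t_k: get k*(k + 4)*(2*k + (k + 1)**2 + 6)/(2*(k - 1)*(k**2 + 2*k + 4)).
A = k/2 + 2, B = 1, C = k**3 + k**2 + 2*k - 4.
Need (k/2 + 2)·f(k+1) − (1)·f(k) = k**3 + k**2 + 2*k - 4.
deg f ≤ 2 (via 1,0,3).
Solving with deg f ≤ 2: f(k) = 2*(k - 2)*(k - 1).
Certificate R = B(k−1)f/C = 2*(k - 2)/(k**2 + 2*k + 4) gives s_k = -(k - 2)*(k - 1)*factorial(k + 3)/2**k.
Δs = -(k - 1)*(k**2 + 2*k + 4)*factorial(k + 3)/(2*2**k), as required.
Telescoping: Σ = s_(5) − s_(1) = -15120 − (0) = -15120.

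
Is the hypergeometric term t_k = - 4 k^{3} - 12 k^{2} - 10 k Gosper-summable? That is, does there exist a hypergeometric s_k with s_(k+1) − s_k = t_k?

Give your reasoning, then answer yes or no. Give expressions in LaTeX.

Compute t_(k+1)/t_k: get (2*k**3 + 12*k**2 + 23*k + 13)/(k*(2*k**2 + 6*k + 5)).
Gosper form: A/B · C(k+1)/C(k) with A=1, B=1, C=k**3 + 3*k**2 + 5*k/2.
Set up (1)·f(k+1) − (1)·f(k) − (k**3 + 3*k**2 + 5*k/2) = 0.
From deg A=0, deg B=0, deg C=3: d=4.
Solving with deg f ≤ 4: f(k) = k*(k - 1)*(k**2 + 3*k + 3)/4.
Certificate R = B(k−1)f/C = (k - 1)*(k**2 + 3*k + 3)/(2*(2*k**2 + 6*k + 5)) gives s_k = k*(-k**3 - 2*k**2 + 3).
s_(k+1) − s_k = 2*k*(-2*k**2 - 6*k - 5) = t_k.

Yes. s_k = k \left(- k^{3} - 2 k^{2} + 3\right).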